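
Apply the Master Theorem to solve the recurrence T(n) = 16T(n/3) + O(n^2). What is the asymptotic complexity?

Master Theorem for T(n) = 16T(n/3) + O(n^2):

a = 16, b = 3, c = 2
log_b(a) = log_3(16) = 2.5237

Case 1: c = 2 < log_3(16) = 2.5237
T(n) = O(n^(log_3 16))

For T(n) = 16T(n/3) + O(n^2): log_3(16) = 2.5237. This is Case 1 of the Master Theorem (c < log_b(a), work dominated by leaves), giving O(n^(log_3 16)).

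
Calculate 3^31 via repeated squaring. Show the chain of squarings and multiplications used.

Computing 3^31 by squaring (build up from 3^1; each line after the first costs one multiplication):

3^1 = 3
3^2 = (3^1)^2 = 3^2 = 9
3^3 = 3 * 3^2 = 3 * 9 = 27
3^6 = (3^3)^2 = 27^2 = 729
3^7 = 3 * 3^6 = 3 * 729 = 2187
3^14 = (3^7)^2 = 2187^2 = 4782969
3^15 = 3 * 3^14 = 3 * 4782969 = 14348907
3^30 = (3^15)^2 = 14348907^2 = 205891132094649
3^31 = 3 * 3^30 = 3 * 205891132094649 = 617673396283947

Result: 617673396283947
Multiplications needed: 8 (8 lines after 3^1)

3^31 = 617673396283947. Using exponentiation by squaring, this requires 8 multiplications. The key idea: if the exponent is even, square the half-power; if odd, multiply by the base once.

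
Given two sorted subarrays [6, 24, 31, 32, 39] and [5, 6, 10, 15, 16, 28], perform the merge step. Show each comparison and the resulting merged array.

Merging process:

Compare 6 vs 5: take 5 from right. Merged: [5]
Compare 6 vs 6: take 6 from left. Merged: [5, 6]
Compare 24 vs 6: take 6 from right. Merged: [5, 6, 6]
Compare 24 vs 10: take 10 from right. Merged: [5, 6, 6, 10]
Compare 24 vs 15: take 15 from right. Merged: [5, 6, 6, 10, 15]
Compare 24 vs 16: take 16 from right. Merged: [5, 6, 6, 10, 15, 16]
Compare 24 vs 28: take 24 from left. Merged: [5, 6, 6, 10, 15, 16, 24]
Compare 31 vs 28: take 28 from right. Merged: [5, 6, 6, 10, 15, 16, 24, 28]
Append remaining from left: [31, 32, 39]. Merged: [5, 6, 6, 10, 15, 16, 24, 28, 31, 32, 39]

Final merged array: [5, 6, 6, 10, 15, 16, 24, 28, 31, 32, 39]
Total comparisons: 8

The merged array is [5, 6, 6, 10, 15, 16, 24, 28, 31, 32, 39], requiring 8 comparisons. The merge step runs in O(n) time where n is the total number of elements.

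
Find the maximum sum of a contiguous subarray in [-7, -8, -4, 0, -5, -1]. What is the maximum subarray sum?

Using Kadane's algorithm on [-7, -8, -4, 0, -5, -1]:

Scanning through the array:
Position 1 (value -8): max_ending_here = -8, max_so_far = -7
Position 2 (value -4): max_ending_here = -4, max_so_far = -4
Position 3 (value 0): max_ending_here = 0, max_so_far = 0
Position 4 (value -5): max_ending_here = -5, max_so_far = 0
Position 5 (value -1): max_ending_here = -1, max_so_far = 0

Maximum subarray: [0]
Maximum sum: 0

The maximum subarray is [0] with sum 0. This subarray runs from index 3 to index 3.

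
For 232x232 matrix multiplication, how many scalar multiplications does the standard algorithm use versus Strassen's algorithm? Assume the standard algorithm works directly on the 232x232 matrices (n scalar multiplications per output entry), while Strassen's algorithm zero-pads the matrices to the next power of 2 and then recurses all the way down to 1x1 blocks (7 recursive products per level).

Matrix multiplication for 232x232 matrices:

Strassen's algorithm requires power-of-2 dimensions. Pad 232x232 to 256x256 (next power of 2).

Standard algorithm: 232^3 = 12487168 multiplications
Strassen's algorithm: 7^(log2(256)) = 7^8 = 5764801 multiplications
Savings: 12487168 - 5764801 = 6722367 multiplications

Standard: 12487168 multiplications (232^3). Strassen: 5764801 multiplications (7^8, after padding to 256x256). Strassen reduces 8 recursive multiplications to 7 at each level.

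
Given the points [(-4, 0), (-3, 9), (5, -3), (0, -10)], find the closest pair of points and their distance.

Computing all pairwise distances among 4 points:

d((-4, 0), (-3, 9)) = 9.0554
d((-4, 0), (5, -3)) = 9.4868
d((-4, 0), (0, -10)) = 10.7703
d((-3, 9), (5, -3)) = 14.4222
d((-3, 9), (0, -10)) = 19.2354
d((5, -3), (0, -10)) = 8.6023 <-- minimum

Closest pair: (5, -3) and (0, -10) with distance 8.6023

The closest pair is (5, -3) and (0, -10) with Euclidean distance 8.6023. For 4 points, brute-force pairwise comparison is shown above. For large n, the divide-and-conquer algorithm (sort by x, recurse on halves, check the dividing strip) achieves O(n log n).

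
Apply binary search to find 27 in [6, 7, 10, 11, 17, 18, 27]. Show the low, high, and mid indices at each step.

Binary search for 27 in [6, 7, 10, 11, 17, 18, 27]:

lo=0, hi=6, mid=3, arr[mid]=11 -> 11 < 27, search right half
lo=4, hi=6, mid=5, arr[mid]=18 -> 18 < 27, search right half
lo=6, hi=6, mid=6, arr[mid]=27 -> Found target at index 6!

Binary search finds 27 at index 6 after 3 comparisons. The search repeatedly halves the search space by comparing with the middle element.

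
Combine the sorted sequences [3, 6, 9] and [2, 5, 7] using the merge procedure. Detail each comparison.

Merging process:

Compare 3 vs 2: take 2 from right. Merged: [2]
Compare 3 vs 5: take 3 from left. Merged: [2, 3]
Compare 6 vs 5: take 5 from right. Merged: [2, 3, 5]
Compare 6 vs 7: take 6 from left. Merged: [2, 3, 5, 6]
Compare 9 vs 7: take 7 from right. Merged: [2, 3, 5, 6, 7]
Append remaining from left: [9]. Merged: [2, 3, 5, 6, 7, 9]

Final merged array: [2, 3, 5, 6, 7, 9]
Total comparisons: 5

The merged array is [2, 3, 5, 6, 7, 9], requiring 5 comparisons. The merge step runs in O(n) time where n is the total number of elements.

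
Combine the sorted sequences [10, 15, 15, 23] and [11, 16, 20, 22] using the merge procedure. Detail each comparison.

Merging process:

Compare 10 vs 11: take 10 from left. Merged: [10]
Compare 15 vs 11: take 11 from right. Merged: [10, 11]
Compare 15 vs 16: take 15 from left. Merged: [10, 11, 15]
Compare 15 vs 16: take 15 from left. Merged: [10, 11, 15, 15]
Compare 23 vs 16: take 16 from right. Merged: [10, 11, 15, 15, 16]
Compare 23 vs 20: take 20 from right. Merged: [10, 11, 15, 15, 16, 20]
Compare 23 vs 22: take 22 from right. Merged: [10, 11, 15, 15, 16, 20, 22]
Append remaining from left: [23]. Merged: [10, 11, 15, 15, 16, 20, 22, 23]

Final merged array: [10, 11, 15, 15, 16, 20, 22, 23]
Total comparisons: 7

The merged array is [10, 11, 15, 15, 16, 20, 22, 23], requiring 7 comparisons. The merge step runs in O(n) time where n is the total number of elements.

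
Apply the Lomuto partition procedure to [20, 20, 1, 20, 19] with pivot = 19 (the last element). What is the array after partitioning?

Lomuto partition with pivot = 19:

Initial array: [20, 20, 1, 20, 19]

arr[0]=20 > 19: no swap
arr[1]=20 > 19: no swap
arr[2]=1 <= 19: swap with position 0, array becomes [1, 20, 20, 20, 19]
arr[3]=20 > 19: no swap

Place pivot at position 1: [1, 19, 20, 20, 20]
Pivot position: 1

After partitioning with pivot 19, the array becomes [1, 19, 20, 20, 20]. The pivot is placed at index 1. All elements to the left of the pivot are <= 19, and all elements to the right are > 19.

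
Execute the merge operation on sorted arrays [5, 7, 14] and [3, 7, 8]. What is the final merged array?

Merging process:

Compare 5 vs 3: take 3 from right. Merged: [3]
Compare 5 vs 7: take 5 from left. Merged: [3, 5]
Compare 7 vs 7: take 7 from left. Merged: [3, 5, 7]
Compare 14 vs 7: take 7 from right. Merged: [3, 5, 7, 7]
Compare 14 vs 8: take 8 from right. Merged: [3, 5, 7, 7, 8]
Append remaining from left: [14]. Merged: [3, 5, 7, 7, 8, 14]

Final merged array: [3, 5, 7, 7, 8, 14]
Total comparisons: 5

The merged array is [3, 5, 7, 7, 8, 14], requiring 5 comparisons. The merge step runs in O(n) time where n is the total number of elements.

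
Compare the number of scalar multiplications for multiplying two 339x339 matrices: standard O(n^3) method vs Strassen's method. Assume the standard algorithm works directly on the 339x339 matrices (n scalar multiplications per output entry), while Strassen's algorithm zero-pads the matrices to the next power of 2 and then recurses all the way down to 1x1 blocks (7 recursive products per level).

Matrix multiplication for 339x339 matrices:

Strassen's algorithm requires power-of-2 dimensions. Pad 339x339 to 512x512 (next power of 2).

Standard algorithm: 339^3 = 38958219 multiplications
Strassen's algorithm: 7^(log2(512)) = 7^9 = 40353607 multiplications
Difference: 38958219 - 40353607 = -1395388 (Strassen uses MORE here due to padding overhead — for small or just-over-power-of-2 n, padding can outweigh the per-level savings)

Standard: 38958219 multiplications (339^3). Strassen: 40353607 multiplications (7^9, after padding to 512x512). Strassen reduces 8 recursive multiplications to 7 at each level.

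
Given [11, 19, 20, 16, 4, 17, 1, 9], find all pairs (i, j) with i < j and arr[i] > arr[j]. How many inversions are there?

Finding inversions in [11, 19, 20, 16, 4, 17, 1, 9]:

(0, 4): arr[0]=11 > arr[4]=4
(0, 6): arr[0]=11 > arr[6]=1
(0, 7): arr[0]=11 > arr[7]=9
(1, 3): arr[1]=19 > arr[3]=16
(1, 4): arr[1]=19 > arr[4]=4
(1, 5): arr[1]=19 > arr[5]=17
(1, 6): arr[1]=19 > arr[6]=1
(1, 7): arr[1]=19 > arr[7]=9
(2, 3): arr[2]=20 > arr[3]=16
(2, 4): arr[2]=20 > arr[4]=4
(2, 5): arr[2]=20 > arr[5]=17
(2, 6): arr[2]=20 > arr[6]=1
(2, 7): arr[2]=20 > arr[7]=9
(3, 4): arr[3]=16 > arr[4]=4
(3, 6): arr[3]=16 > arr[6]=1
(3, 7): arr[3]=16 > arr[7]=9
(4, 6): arr[4]=4 > arr[6]=1
(5, 6): arr[5]=17 > arr[6]=1
(5, 7): arr[5]=17 > arr[7]=9

Total inversions: 19

The array has 19 inversion(s): (0,4), (0,6), (0,7), (1,3), (1,4), (1,5), (1,6), (1,7), (2,3), (2,4), (2,5), (2,6), (2,7), (3,4), (3,6), (3,7), (4,6), (5,6), (5,7). Each pair (i,j) satisfies i < j and arr[i] > arr[j].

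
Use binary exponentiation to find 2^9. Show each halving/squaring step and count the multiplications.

Computing 2^9 by squaring (build up from 2^1; each line after the first costs one multiplication):

2^1 = 2
2^2 = (2^1)^2 = 2^2 = 4
2^4 = (2^2)^2 = 4^2 = 16
2^8 = (2^4)^2 = 16^2 = 256
2^9 = 2 * 2^8 = 2 * 256 = 512

Result: 512
Multiplications needed: 4 (4 lines after 2^1)

2^9 = 512. Using exponentiation by squaring, this requires 4 multiplications. The key idea: if the exponent is even, square the half-power; if odd, multiply by the base once.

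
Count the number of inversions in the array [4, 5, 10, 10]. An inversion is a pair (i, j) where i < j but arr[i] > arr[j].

Finding inversions in [4, 5, 10, 10]:


Total inversions: 0

The array has 0 inversions. It is already sorted.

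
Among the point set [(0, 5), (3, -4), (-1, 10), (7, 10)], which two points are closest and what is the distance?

Computing all pairwise distances among 4 points:

d((0, 5), (3, -4)) = 9.4868
d((0, 5), (-1, 10)) = 5.099 <-- minimum
d((0, 5), (7, 10)) = 8.6023
d((3, -4), (-1, 10)) = 14.5602
d((3, -4), (7, 10)) = 14.5602
d((-1, 10), (7, 10)) = 8.0

Closest pair: (0, 5) and (-1, 10) with distance 5.099

The closest pair is (0, 5) and (-1, 10) with Euclidean distance 5.099. For 4 points, brute-force pairwise comparison is shown above. For large n, the divide-and-conquer algorithm (sort by x, recurse on halves, check the dividing strip) achieves O(n log n).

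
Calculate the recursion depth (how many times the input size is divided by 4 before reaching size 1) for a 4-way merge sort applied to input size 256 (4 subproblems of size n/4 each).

For divide and conquer with division factor 4:

Problem sizes at each level:
Level 0: 256
Level 1: 64
Level 2: 16
Level 3: 4
Level 4: 1

The root is level 0 and the size-1 base case is level 4 (the tree spans levels 0 through 4, i.e. 5 levels counting the root), so the depth is the number of divisions: log_4(256) = 4

The recursion tree depth is log_4(256) = 4. At each level, the problem size is divided by 4, so it takes 4 divisions to reduce to a base case of size 1. The algorithm makes 4 recursive calls at each level.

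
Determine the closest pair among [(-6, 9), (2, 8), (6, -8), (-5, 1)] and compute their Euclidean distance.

Computing all pairwise distances among 4 points:

d((-6, 9), (2, 8)) = 8.0623 <-- minimum
d((-6, 9), (6, -8)) = 20.8087
d((-6, 9), (-5, 1)) = 8.0623 <-- minimum
d((2, 8), (6, -8)) = 16.4924
d((2, 8), (-5, 1)) = 9.8995
d((6, -8), (-5, 1)) = 14.2127

Minimum distance: 8.0623 (tie among 2 pairs: (-6, 9) and (2, 8); (-6, 9) and (-5, 1))

The minimum Euclidean distance is 8.0623. There is a tie: 2 pairs achieve this minimum — (-6, 9) and (2, 8); (-6, 9) and (-5, 1). Any of these is a valid closest pair. For 4 points, brute-force pairwise comparison is shown above. For large n, the divide-and-conquer algorithm (sort by x, recurse on halves, check the dividing strip) achieves O(n log n).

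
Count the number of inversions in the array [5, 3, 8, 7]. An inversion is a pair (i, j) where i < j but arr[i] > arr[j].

Finding inversions in [5, 3, 8, 7]:

(0, 1): arr[0]=5 > arr[1]=3
(2, 3): arr[2]=8 > arr[3]=7

Total inversions: 2

The array has 2 inversion(s): (0,1), (2,3). Each pair (i,j) satisfies i < j and arr[i] > arr[j].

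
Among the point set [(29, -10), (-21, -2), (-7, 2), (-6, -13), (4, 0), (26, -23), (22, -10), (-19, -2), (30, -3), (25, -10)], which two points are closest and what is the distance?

Computing all pairwise distances among 10 points:

d((29, -10), (-21, -2)) = 50.636
d((29, -10), (-7, 2)) = 37.9473
d((29, -10), (-6, -13)) = 35.1283
d((29, -10), (4, 0)) = 26.9258
d((29, -10), (26, -23)) = 13.3417
d((29, -10), (22, -10)) = 7.0
d((29, -10), (-19, -2)) = 48.6621
d((29, -10), (30, -3)) = 7.0711
d((29, -10), (25, -10)) = 4.0
d((-21, -2), (-7, 2)) = 14.5602
d((-21, -2), (-6, -13)) = 18.6011
d((-21, -2), (4, 0)) = 25.0799
d((-21, -2), (26, -23)) = 51.4782
d((-21, -2), (22, -10)) = 43.7379
d((-21, -2), (-19, -2)) = 2.0 <-- minimum
d((-21, -2), (30, -3)) = 51.0098
d((-21, -2), (25, -10)) = 46.6905
d((-7, 2), (-6, -13)) = 15.0333
d((-7, 2), (4, 0)) = 11.1803
d((-7, 2), (26, -23)) = 41.4005
d((-7, 2), (22, -10)) = 31.3847
d((-7, 2), (-19, -2)) = 12.6491
d((-7, 2), (30, -3)) = 37.3363
d((-7, 2), (25, -10)) = 34.176
d((-6, -13), (4, 0)) = 16.4012
d((-6, -13), (26, -23)) = 33.5261
d((-6, -13), (22, -10)) = 28.1603
d((-6, -13), (-19, -2)) = 17.0294
d((-6, -13), (30, -3)) = 37.3631
d((-6, -13), (25, -10)) = 31.1448
d((4, 0), (26, -23)) = 31.8277
d((4, 0), (22, -10)) = 20.5913
d((4, 0), (-19, -2)) = 23.0868
d((4, 0), (30, -3)) = 26.1725
d((4, 0), (25, -10)) = 23.2594
d((26, -23), (22, -10)) = 13.6015
d((26, -23), (-19, -2)) = 49.6588
d((26, -23), (30, -3)) = 20.3961
d((26, -23), (25, -10)) = 13.0384
d((22, -10), (-19, -2)) = 41.7732
d((22, -10), (30, -3)) = 10.6301
d((22, -10), (25, -10)) = 3.0
d((-19, -2), (30, -3)) = 49.0102
d((-19, -2), (25, -10)) = 44.7214
d((30, -3), (25, -10)) = 8.6023

Closest pair: (-21, -2) and (-19, -2) with distance 2.0

The closest pair is (-21, -2) and (-19, -2) with Euclidean distance 2.0. For 10 points, brute-force pairwise comparison is shown above. For large n, the divide-and-conquer algorithm (sort by x, recurse on halves, check the dividing strip) achieves O(n log n).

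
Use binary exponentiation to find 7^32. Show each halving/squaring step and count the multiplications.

Computing 7^32 by squaring (build up from 7^1; each line after the first costs one multiplication):

7^1 = 7
7^2 = (7^1)^2 = 7^2 = 49
7^4 = (7^2)^2 = 49^2 = 2401
7^8 = (7^4)^2 = 2401^2 = 5764801
7^16 = (7^8)^2 = 5764801^2 = 33232930569601
7^32 = (7^16)^2 = 33232930569601^2 = 1104427674243920646305299201

Result: 1104427674243920646305299201
Multiplications needed: 5 (5 lines after 7^1)

7^32 = 1104427674243920646305299201. Using exponentiation by squaring, this requires 5 multiplications. The key idea: if the exponent is even, square the half-power; if odd, multiply by the base once.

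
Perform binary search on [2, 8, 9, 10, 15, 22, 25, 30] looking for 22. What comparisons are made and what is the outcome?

Binary search for 22 in [2, 8, 9, 10, 15, 22, 25, 30]:

lo=0, hi=7, mid=3, arr[mid]=10 -> 10 < 22, search right half
lo=4, hi=7, mid=5, arr[mid]=22 -> Found target at index 5!

Binary search finds 22 at index 5 after 2 comparisons. The search repeatedly halves the search space by comparing with the middle element.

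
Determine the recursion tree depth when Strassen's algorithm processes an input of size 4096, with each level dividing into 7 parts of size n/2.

For divide and conquer with division factor 2:

Problem sizes at each level:
Level 0: 4096
Level 1: 2048
Level 2: 1024
Level 3: 512
Level 4: 256
Level 5: 128
Level 6: 64
Level 7: 32
Level 8: 16
Level 9: 8
Level 10: 4
Level 11: 2
Level 12: 1

The root is level 0 and the size-1 base case is level 12 (the tree spans levels 0 through 12, i.e. 13 levels counting the root), so the depth is the number of divisions: log_2(4096) = 12

The recursion tree depth is log_2(4096) = 12. At each level, the problem size is divided by 2, so it takes 12 divisions to reduce to a base case of size 1. The algorithm makes 7 recursive calls at each level.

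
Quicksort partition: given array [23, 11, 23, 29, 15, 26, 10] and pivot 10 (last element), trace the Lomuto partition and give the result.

Lomuto partition with pivot = 10:

Initial array: [23, 11, 23, 29, 15, 26, 10]

arr[0]=23 > 10: no swap
arr[1]=11 > 10: no swap
arr[2]=23 > 10: no swap
arr[3]=29 > 10: no swap
arr[4]=15 > 10: no swap
arr[5]=26 > 10: no swap

Place pivot at position 0: [10, 11, 23, 29, 15, 26, 23]
Pivot position: 0

After partitioning with pivot 10, the array becomes [10, 11, 23, 29, 15, 26, 23]. The pivot is placed at index 0. All elements to the left of the pivot are <= 10, and all elements to the right are > 10.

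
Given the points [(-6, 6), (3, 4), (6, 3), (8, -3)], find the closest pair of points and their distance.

Computing all pairwise distances among 4 points:

d((-6, 6), (3, 4)) = 9.2195
d((-6, 6), (6, 3)) = 12.3693
d((-6, 6), (8, -3)) = 16.6433
d((3, 4), (6, 3)) = 3.1623 <-- minimum
d((3, 4), (8, -3)) = 8.6023
d((6, 3), (8, -3)) = 6.3246

Closest pair: (3, 4) and (6, 3) with distance 3.1623

The closest pair is (3, 4) and (6, 3) with Euclidean distance 3.1623. For 4 points, brute-force pairwise comparison is shown above. For large n, the divide-and-conquer algorithm (sort by x, recurse on halves, check the dividing strip) achieves O(n log n).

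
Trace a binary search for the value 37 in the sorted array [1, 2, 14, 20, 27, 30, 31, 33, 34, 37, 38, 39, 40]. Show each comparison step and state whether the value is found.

Binary search for 37 in [1, 2, 14, 20, 27, 30, 31, 33, 34, 37, 38, 39, 40]:

lo=0, hi=12, mid=6, arr[mid]=31 -> 31 < 37, search right half
lo=7, hi=12, mid=9, arr[mid]=37 -> Found target at index 9!

Binary search finds 37 at index 9 after 2 comparisons. The search repeatedly halves the search space by comparing with the middle element.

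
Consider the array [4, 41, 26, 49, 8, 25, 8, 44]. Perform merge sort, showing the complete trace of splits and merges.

Merge sort trace:

Split: [4, 41, 26, 49, 8, 25, 8, 44] -> [4, 41, 26, 49] and [8, 25, 8, 44]
  Split: [4, 41, 26, 49] -> [4, 41] and [26, 49]
    Split: [4, 41] -> [4] and [41]
    Merge: [4] + [41] -> [4, 41]
    Split: [26, 49] -> [26] and [49]
    Merge: [26] + [49] -> [26, 49]
  Merge: [4, 41] + [26, 49] -> [4, 26, 41, 49]
  Split: [8, 25, 8, 44] -> [8, 25] and [8, 44]
    Split: [8, 25] -> [8] and [25]
    Merge: [8] + [25] -> [8, 25]
    Split: [8, 44] -> [8] and [44]
    Merge: [8] + [44] -> [8, 44]
  Merge: [8, 25] + [8, 44] -> [8, 8, 25, 44]
Merge: [4, 26, 41, 49] + [8, 8, 25, 44] -> [4, 8, 8, 25, 26, 41, 44, 49]

Final sorted array: [4, 8, 8, 25, 26, 41, 44, 49]

The merge sort proceeds by recursively splitting the array and merging sorted halves.
After all merges, the sorted array is [4, 8, 8, 25, 26, 41, 44, 49].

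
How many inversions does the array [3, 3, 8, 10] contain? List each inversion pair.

Finding inversions in [3, 3, 8, 10]:


Total inversions: 0

The array has 0 inversions. It is already sorted.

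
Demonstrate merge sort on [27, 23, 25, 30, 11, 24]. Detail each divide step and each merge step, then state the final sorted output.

Merge sort trace:

Split: [27, 23, 25, 30, 11, 24] -> [27, 23, 25] and [30, 11, 24]
  Split: [27, 23, 25] -> [27] and [23, 25]
    Split: [23, 25] -> [23] and [25]
    Merge: [23] + [25] -> [23, 25]
  Merge: [27] + [23, 25] -> [23, 25, 27]
  Split: [30, 11, 24] -> [30] and [11, 24]
    Split: [11, 24] -> [11] and [24]
    Merge: [11] + [24] -> [11, 24]
  Merge: [30] + [11, 24] -> [11, 24, 30]
Merge: [23, 25, 27] + [11, 24, 30] -> [11, 23, 24, 25, 27, 30]

Final sorted array: [11, 23, 24, 25, 27, 30]

The merge sort proceeds by recursively splitting the array and merging sorted halves.
After all merges, the sorted array is [11, 23, 24, 25, 27, 30].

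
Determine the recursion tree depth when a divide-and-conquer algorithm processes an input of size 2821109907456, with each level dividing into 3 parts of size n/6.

For divide and conquer with division factor 6:

Problem sizes at each level:
Level 0: 2821109907456
Level 1: 470184984576
Level 2: 78364164096
Level 3: 13060694016
Level 4: 2176782336
Level 5: 362797056
Level 6: 60466176
Level 7: 10077696
Level 8: 1679616
Level 9: 279936
Level 10: 46656
Level 11: 7776
Level 12: 1296
Level 13: 216
Level 14: 36
Level 15: 6
Level 16: 1

The root is level 0 and the size-1 base case is level 16 (the tree spans levels 0 through 16, i.e. 17 levels counting the root), so the depth is the number of divisions: log_6(2821109907456) = 16

The recursion tree depth is log_6(2821109907456) = 16. At each level, the problem size is divided by 6, so it takes 16 divisions to reduce to a base case of size 1. The algorithm makes 3 recursive calls at each level.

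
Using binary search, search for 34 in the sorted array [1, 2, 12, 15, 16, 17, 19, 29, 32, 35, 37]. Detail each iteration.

Binary search for 34 in [1, 2, 12, 15, 16, 17, 19, 29, 32, 35, 37]:

lo=0, hi=10, mid=5, arr[mid]=17 -> 17 < 34, search right half
lo=6, hi=10, mid=8, arr[mid]=32 -> 32 < 34, search right half
lo=9, hi=10, mid=9, arr[mid]=35 -> 35 > 34, search left half
lo=9 > hi=8, target 34 not found

Binary search determines that 34 is not in the array after 3 comparisons. The search space was exhausted without finding the target.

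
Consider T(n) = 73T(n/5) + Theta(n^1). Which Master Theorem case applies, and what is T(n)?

Master Theorem for T(n) = 73T(n/5) + O(n^1):

a = 73, b = 5, c = 1
log_b(a) = log_5(73) = 2.6658

Case 1: c = 1 < log_5(73) = 2.6658
T(n) = O(n^(log_5 73))

For T(n) = 73T(n/5) + O(n^1): log_5(73) = 2.6658. This is Case 1 of the Master Theorem (c < log_b(a), work dominated by leaves), giving O(n^(log_5 73)).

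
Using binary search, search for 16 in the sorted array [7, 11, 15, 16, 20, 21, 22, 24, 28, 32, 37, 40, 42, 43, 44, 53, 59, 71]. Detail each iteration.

Binary search for 16 in [7, 11, 15, 16, 20, 21, 22, 24, 28, 32, 37, 40, 42, 43, 44, 53, 59, 71]:

lo=0, hi=17, mid=8, arr[mid]=28 -> 28 > 16, search left half
lo=0, hi=7, mid=3, arr[mid]=16 -> Found target at index 3!

Binary search finds 16 at index 3 after 2 comparisons. The search repeatedly halves the search space by comparing with the middle element.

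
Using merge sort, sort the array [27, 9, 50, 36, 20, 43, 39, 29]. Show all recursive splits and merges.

Merge sort trace:

Split: [27, 9, 50, 36, 20, 43, 39, 29] -> [27, 9, 50, 36] and [20, 43, 39, 29]
  Split: [27, 9, 50, 36] -> [27, 9] and [50, 36]
    Split: [27, 9] -> [27] and [9]
    Merge: [27] + [9] -> [9, 27]
    Split: [50, 36] -> [50] and [36]
    Merge: [50] + [36] -> [36, 50]
  Merge: [9, 27] + [36, 50] -> [9, 27, 36, 50]
  Split: [20, 43, 39, 29] -> [20, 43] and [39, 29]
    Split: [20, 43] -> [20] and [43]
    Merge: [20] + [43] -> [20, 43]
    Split: [39, 29] -> [39] and [29]
    Merge: [39] + [29] -> [29, 39]
  Merge: [20, 43] + [29, 39] -> [20, 29, 39, 43]
Merge: [9, 27, 36, 50] + [20, 29, 39, 43] -> [9, 20, 27, 29, 36, 39, 43, 50]

Final sorted array: [9, 20, 27, 29, 36, 39, 43, 50]

The merge sort proceeds by recursively splitting the array and merging sorted halves.
After all merges, the sorted array is [9, 20, 27, 29, 36, 39, 43, 50].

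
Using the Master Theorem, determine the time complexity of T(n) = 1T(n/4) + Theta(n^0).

Master Theorem for T(n) = 1T(n/4) + O(n^0):

a = 1, b = 4, c = 0
log_b(a) = log_4(1) = 0.0000

Case 2: c = 0 = log_4(1) = 0.0000
T(n) = O(n^0 log n) = O(log n)

For T(n) = 1T(n/4) + O(n^0): log_4(1) = 0.0000. This is Case 2 of the Master Theorem (c = log_b(a), equal work at all levels), giving O(log n).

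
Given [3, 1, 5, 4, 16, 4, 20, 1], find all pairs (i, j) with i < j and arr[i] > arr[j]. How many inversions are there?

Finding inversions in [3, 1, 5, 4, 16, 4, 20, 1]:

(0, 1): arr[0]=3 > arr[1]=1
(0, 7): arr[0]=3 > arr[7]=1
(2, 3): arr[2]=5 > arr[3]=4
(2, 5): arr[2]=5 > arr[5]=4
(2, 7): arr[2]=5 > arr[7]=1
(3, 7): arr[3]=4 > arr[7]=1
(4, 5): arr[4]=16 > arr[5]=4
(4, 7): arr[4]=16 > arr[7]=1
(5, 7): arr[5]=4 > arr[7]=1
(6, 7): arr[6]=20 > arr[7]=1

Total inversions: 10

The array has 10 inversion(s): (0,1), (0,7), (2,3), (2,5), (2,7), (3,7), (4,5), (4,7), (5,7), (6,7). Each pair (i,j) satisfies i < j and arr[i] > arr[j].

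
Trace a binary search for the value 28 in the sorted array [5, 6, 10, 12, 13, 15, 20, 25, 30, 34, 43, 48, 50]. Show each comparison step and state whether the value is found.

Binary search for 28 in [5, 6, 10, 12, 13, 15, 20, 25, 30, 34, 43, 48, 50]:

lo=0, hi=12, mid=6, arr[mid]=20 -> 20 < 28, search right half
lo=7, hi=12, mid=9, arr[mid]=34 -> 34 > 28, search left half
lo=7, hi=8, mid=7, arr[mid]=25 -> 25 < 28, search right half
lo=8, hi=8, mid=8, arr[mid]=30 -> 30 > 28, search left half
lo=8 > hi=7, target 28 not found

Binary search determines that 28 is not in the array after 4 comparisons. The search space was exhausted without finding the target.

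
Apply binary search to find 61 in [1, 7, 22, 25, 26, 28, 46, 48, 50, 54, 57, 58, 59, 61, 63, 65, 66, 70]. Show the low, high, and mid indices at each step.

Binary search for 61 in [1, 7, 22, 25, 26, 28, 46, 48, 50, 54, 57, 58, 59, 61, 63, 65, 66, 70]:

lo=0, hi=17, mid=8, arr[mid]=50 -> 50 < 61, search right half
lo=9, hi=17, mid=13, arr[mid]=61 -> Found target at index 13!

Binary search finds 61 at index 13 after 2 comparisons. The search repeatedly halves the search space by comparing with the middle element.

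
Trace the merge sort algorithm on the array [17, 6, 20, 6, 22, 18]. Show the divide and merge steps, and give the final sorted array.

Merge sort trace:

Split: [17, 6, 20, 6, 22, 18] -> [17, 6, 20] and [6, 22, 18]
  Split: [17, 6, 20] -> [17] and [6, 20]
    Split: [6, 20] -> [6] and [20]
    Merge: [6] + [20] -> [6, 20]
  Merge: [17] + [6, 20] -> [6, 17, 20]
  Split: [6, 22, 18] -> [6] and [22, 18]
    Split: [22, 18] -> [22] and [18]
    Merge: [22] + [18] -> [18, 22]
  Merge: [6] + [18, 22] -> [6, 18, 22]
Merge: [6, 17, 20] + [6, 18, 22] -> [6, 6, 17, 18, 20, 22]

Final sorted array: [6, 6, 17, 18, 20, 22]

The merge sort proceeds by recursively splitting the array and merging sorted halves.
After all merges, the sorted array is [6, 6, 17, 18, 20, 22].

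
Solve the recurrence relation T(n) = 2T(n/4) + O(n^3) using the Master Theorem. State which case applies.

Master Theorem for T(n) = 2T(n/4) + O(n^3):

a = 2, b = 4, c = 3
log_b(a) = log_4(2) = 0.5000

Case 3: c = 3 > log_4(2) = 0.5000
T(n) = O(n^3) = O(n^3)

For T(n) = 2T(n/4) + O(n^3): log_4(2) = 0.5000. This is Case 3 of the Master Theorem (c > log_b(a), work dominated by root), giving O(n^3).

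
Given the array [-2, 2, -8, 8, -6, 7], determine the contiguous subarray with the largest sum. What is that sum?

Using Kadane's algorithm on [-2, 2, -8, 8, -6, 7]:

Scanning through the array:
Position 1 (value 2): max_ending_here = 2, max_so_far = 2
Position 2 (value -8): max_ending_here = -6, max_so_far = 2
Position 3 (value 8): max_ending_here = 8, max_so_far = 8
Position 4 (value -6): max_ending_here = 2, max_so_far = 8
Position 5 (value 7): max_ending_here = 9, max_so_far = 9

Maximum subarray: [8, -6, 7]
Maximum sum: 9

The maximum subarray is [8, -6, 7] with sum 9. This subarray runs from index 3 to index 5.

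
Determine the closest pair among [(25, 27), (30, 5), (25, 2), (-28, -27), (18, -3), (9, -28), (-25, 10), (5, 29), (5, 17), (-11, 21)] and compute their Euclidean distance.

Computing all pairwise distances among 10 points:

d((25, 27), (30, 5)) = 22.561
d((25, 27), (25, 2)) = 25.0
d((25, 27), (-28, -27)) = 75.6637
d((25, 27), (18, -3)) = 30.8058
d((25, 27), (9, -28)) = 57.28
d((25, 27), (-25, 10)) = 52.811
d((25, 27), (5, 29)) = 20.0998
d((25, 27), (5, 17)) = 22.3607
d((25, 27), (-11, 21)) = 36.4966
d((30, 5), (25, 2)) = 5.831 <-- minimum
d((30, 5), (-28, -27)) = 66.242
d((30, 5), (18, -3)) = 14.4222
d((30, 5), (9, -28)) = 39.1152
d((30, 5), (-25, 10)) = 55.2268
d((30, 5), (5, 29)) = 34.6554
d((30, 5), (5, 17)) = 27.7308
d((30, 5), (-11, 21)) = 44.0114
d((25, 2), (-28, -27)) = 60.4152
d((25, 2), (18, -3)) = 8.6023
d((25, 2), (9, -28)) = 34.0
d((25, 2), (-25, 10)) = 50.636
d((25, 2), (5, 29)) = 33.6006
d((25, 2), (5, 17)) = 25.0
d((25, 2), (-11, 21)) = 40.7063
d((-28, -27), (18, -3)) = 51.8845
d((-28, -27), (9, -28)) = 37.0135
d((-28, -27), (-25, 10)) = 37.1214
d((-28, -27), (5, 29)) = 65.0
d((-28, -27), (5, 17)) = 55.0
d((-28, -27), (-11, 21)) = 50.9215
d((18, -3), (9, -28)) = 26.5707
d((18, -3), (-25, 10)) = 44.9222
d((18, -3), (5, 29)) = 34.5398
d((18, -3), (5, 17)) = 23.8537
d((18, -3), (-11, 21)) = 37.6431
d((9, -28), (-25, 10)) = 50.9902
d((9, -28), (5, 29)) = 57.1402
d((9, -28), (5, 17)) = 45.1774
d((9, -28), (-11, 21)) = 52.9245
d((-25, 10), (5, 29)) = 35.5106
d((-25, 10), (5, 17)) = 30.8058
d((-25, 10), (-11, 21)) = 17.8045
d((5, 29), (5, 17)) = 12.0
d((5, 29), (-11, 21)) = 17.8885
d((5, 17), (-11, 21)) = 16.4924

Closest pair: (30, 5) and (25, 2) with distance 5.831

The closest pair is (30, 5) and (25, 2) with Euclidean distance 5.831. For 10 points, brute-force pairwise comparison is shown above. For large n, the divide-and-conquer algorithm (sort by x, recurse on halves, check the dividing strip) achieves O(n log n).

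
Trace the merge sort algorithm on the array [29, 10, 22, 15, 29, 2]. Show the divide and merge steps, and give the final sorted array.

Merge sort trace:

Split: [29, 10, 22, 15, 29, 2] -> [29, 10, 22] and [15, 29, 2]
  Split: [29, 10, 22] -> [29] and [10, 22]
    Split: [10, 22] -> [10] and [22]
    Merge: [10] + [22] -> [10, 22]
  Merge: [29] + [10, 22] -> [10, 22, 29]
  Split: [15, 29, 2] -> [15] and [29, 2]
    Split: [29, 2] -> [29] and [2]
    Merge: [29] + [2] -> [2, 29]
  Merge: [15] + [2, 29] -> [2, 15, 29]
Merge: [10, 22, 29] + [2, 15, 29] -> [2, 10, 15, 22, 29, 29]

Final sorted array: [2, 10, 15, 22, 29, 29]

The merge sort proceeds by recursively splitting the array and merging sorted halves.
After all merges, the sorted array is [2, 10, 15, 22, 29, 29].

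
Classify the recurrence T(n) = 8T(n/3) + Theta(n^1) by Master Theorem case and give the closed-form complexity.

Master Theorem for T(n) = 8T(n/3) + O(n^1):

a = 8, b = 3, c = 1
log_b(a) = log_3(8) = 1.8928

Case 1: c = 1 < log_3(8) = 1.8928
T(n) = O(n^(log_3 8))

For T(n) = 8T(n/3) + O(n^1): log_3(8) = 1.8928. This is Case 1 of the Master Theorem (c < log_b(a), work dominated by leaves), giving O(n^(log_3 8)).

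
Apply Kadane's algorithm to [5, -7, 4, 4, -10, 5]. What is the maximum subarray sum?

Using Kadane's algorithm on [5, -7, 4, 4, -10, 5]:

Scanning through the array:
Position 1 (value -7): max_ending_here = -2, max_so_far = 5
Position 2 (value 4): max_ending_here = 4, max_so_far = 5
Position 3 (value 4): max_ending_here = 8, max_so_far = 8
Position 4 (value -10): max_ending_here = -2, max_so_far = 8
Position 5 (value 5): max_ending_here = 5, max_so_far = 8

Maximum subarray: [4, 4]
Maximum sum: 8

The maximum subarray is [4, 4] with sum 8. This subarray runs from index 2 to index 3.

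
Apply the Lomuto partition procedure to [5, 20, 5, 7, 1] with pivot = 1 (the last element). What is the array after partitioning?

Lomuto partition with pivot = 1:

Initial array: [5, 20, 5, 7, 1]

arr[0]=5 > 1: no swap
arr[1]=20 > 1: no swap
arr[2]=5 > 1: no swap
arr[3]=7 > 1: no swap

Place pivot at position 0: [1, 20, 5, 7, 5]
Pivot position: 0

After partitioning with pivot 1, the array becomes [1, 20, 5, 7, 5]. The pivot is placed at index 0. All elements to the left of the pivot are <= 1, and all elements to the right are > 1.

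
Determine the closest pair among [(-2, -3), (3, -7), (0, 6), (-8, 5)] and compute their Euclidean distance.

Computing all pairwise distances among 4 points:

d((-2, -3), (3, -7)) = 6.4031 <-- minimum
d((-2, -3), (0, 6)) = 9.2195
d((-2, -3), (-8, 5)) = 10.0
d((3, -7), (0, 6)) = 13.3417
d((3, -7), (-8, 5)) = 16.2788
d((0, 6), (-8, 5)) = 8.0623

Closest pair: (-2, -3) and (3, -7) with distance 6.4031

The closest pair is (-2, -3) and (3, -7) with Euclidean distance 6.4031. For 4 points, brute-force pairwise comparison is shown above. For large n, the divide-and-conquer algorithm (sort by x, recurse on halves, check the dividing strip) achieves O(n log n).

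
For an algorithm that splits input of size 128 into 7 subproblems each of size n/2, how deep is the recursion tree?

For divide and conquer with division factor 2:

Problem sizes at each level:
Level 0: 128
Level 1: 64
Level 2: 32
Level 3: 16
Level 4: 8
Level 5: 4
Level 6: 2
Level 7: 1

The root is level 0 and the size-1 base case is level 7 (the tree spans levels 0 through 7, i.e. 8 levels counting the root), so the depth is the number of divisions: log_2(128) = 7

The recursion tree depth is log_2(128) = 7. At each level, the problem size is divided by 2, so it takes 7 divisions to reduce to a base case of size 1. The algorithm makes 7 recursive calls at each level.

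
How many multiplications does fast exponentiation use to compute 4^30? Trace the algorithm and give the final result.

Computing 4^30 by squaring (build up from 4^1; each line after the first costs one multiplication):

4^1 = 4
4^2 = (4^1)^2 = 4^2 = 16
4^3 = 4 * 4^2 = 4 * 16 = 64
4^6 = (4^3)^2 = 64^2 = 4096
4^7 = 4 * 4^6 = 4 * 4096 = 16384
4^14 = (4^7)^2 = 16384^2 = 268435456
4^15 = 4 * 4^14 = 4 * 268435456 = 1073741824
4^30 = (4^15)^2 = 1073741824^2 = 1152921504606846976

Result: 1152921504606846976
Multiplications needed: 7 (7 lines after 4^1)

4^30 = 1152921504606846976. Using exponentiation by squaring, this requires 7 multiplications. The key idea: if the exponent is even, square the half-power; if odd, multiply by the base once.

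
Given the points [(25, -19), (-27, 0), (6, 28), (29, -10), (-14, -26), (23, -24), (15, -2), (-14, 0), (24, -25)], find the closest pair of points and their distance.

Computing all pairwise distances among 9 points:

d((25, -19), (-27, 0)) = 55.3624
d((25, -19), (6, 28)) = 50.6952
d((25, -19), (29, -10)) = 9.8489
d((25, -19), (-14, -26)) = 39.6232
d((25, -19), (23, -24)) = 5.3852
d((25, -19), (15, -2)) = 19.7231
d((25, -19), (-14, 0)) = 43.382
d((25, -19), (24, -25)) = 6.0828
d((-27, 0), (6, 28)) = 43.2782
d((-27, 0), (29, -10)) = 56.8859
d((-27, 0), (-14, -26)) = 29.0689
d((-27, 0), (23, -24)) = 55.4617
d((-27, 0), (15, -2)) = 42.0476
d((-27, 0), (-14, 0)) = 13.0
d((-27, 0), (24, -25)) = 56.7979
d((6, 28), (29, -10)) = 44.4185
d((6, 28), (-14, -26)) = 57.5847
d((6, 28), (23, -24)) = 54.7083
d((6, 28), (15, -2)) = 31.3209
d((6, 28), (-14, 0)) = 34.4093
d((6, 28), (24, -25)) = 55.9732
d((29, -10), (-14, -26)) = 45.8803
d((29, -10), (23, -24)) = 15.2315
d((29, -10), (15, -2)) = 16.1245
d((29, -10), (-14, 0)) = 44.1475
d((29, -10), (24, -25)) = 15.8114
d((-14, -26), (23, -24)) = 37.054
d((-14, -26), (15, -2)) = 37.6431
d((-14, -26), (-14, 0)) = 26.0
d((-14, -26), (24, -25)) = 38.0132
d((23, -24), (15, -2)) = 23.4094
d((23, -24), (-14, 0)) = 44.1022
d((23, -24), (24, -25)) = 1.4142 <-- minimum
d((15, -2), (-14, 0)) = 29.0689
d((15, -2), (24, -25)) = 24.6982
d((-14, 0), (24, -25)) = 45.4863

Closest pair: (23, -24) and (24, -25) with distance 1.4142

The closest pair is (23, -24) and (24, -25) with Euclidean distance 1.4142. For 9 points, brute-force pairwise comparison is shown above. For large n, the divide-and-conquer algorithm (sort by x, recurse on halves, check the dividing strip) achieves O(n log n).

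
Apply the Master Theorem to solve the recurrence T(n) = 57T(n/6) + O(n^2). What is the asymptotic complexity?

Master Theorem for T(n) = 57T(n/6) + O(n^2):

a = 57, b = 6, c = 2
log_b(a) = log_6(57) = 2.2565

Case 1: c = 2 < log_6(57) = 2.2565
T(n) = O(n^(log_6 57))

For T(n) = 57T(n/6) + O(n^2): log_6(57) = 2.2565. This is Case 1 of the Master Theorem (c < log_b(a), work dominated by leaves), giving O(n^(log_6 57)).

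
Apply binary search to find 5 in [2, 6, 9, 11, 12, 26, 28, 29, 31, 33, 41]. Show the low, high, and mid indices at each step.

Binary search for 5 in [2, 6, 9, 11, 12, 26, 28, 29, 31, 33, 41]:

lo=0, hi=10, mid=5, arr[mid]=26 -> 26 > 5, search left half
lo=0, hi=4, mid=2, arr[mid]=9 -> 9 > 5, search left half
lo=0, hi=1, mid=0, arr[mid]=2 -> 2 < 5, search right half
lo=1, hi=1, mid=1, arr[mid]=6 -> 6 > 5, search left half
lo=1 > hi=0, target 5 not found

Binary search determines that 5 is not in the array after 4 comparisons. The search space was exhausted without finding the target.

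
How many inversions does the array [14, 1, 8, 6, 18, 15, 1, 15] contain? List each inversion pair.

Finding inversions in [14, 1, 8, 6, 18, 15, 1, 15]:

(0, 1): arr[0]=14 > arr[1]=1
(0, 2): arr[0]=14 > arr[2]=8
(0, 3): arr[0]=14 > arr[3]=6
(0, 6): arr[0]=14 > arr[6]=1
(2, 3): arr[2]=8 > arr[3]=6
(2, 6): arr[2]=8 > arr[6]=1
(3, 6): arr[3]=6 > arr[6]=1
(4, 5): arr[4]=18 > arr[5]=15
(4, 6): arr[4]=18 > arr[6]=1
(4, 7): arr[4]=18 > arr[7]=15
(5, 6): arr[5]=15 > arr[6]=1

Total inversions: 11

The array has 11 inversion(s): (0,1), (0,2), (0,3), (0,6), (2,3), (2,6), (3,6), (4,5), (4,6), (4,7), (5,6). Each pair (i,j) satisfies i < j and arr[i] > arr[j].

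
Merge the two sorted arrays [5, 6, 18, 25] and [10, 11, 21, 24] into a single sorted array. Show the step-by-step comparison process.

Merging process:

Compare 5 vs 10: take 5 from left. Merged: [5]
Compare 6 vs 10: take 6 from left. Merged: [5, 6]
Compare 18 vs 10: take 10 from right. Merged: [5, 6, 10]
Compare 18 vs 11: take 11 from right. Merged: [5, 6, 10, 11]
Compare 18 vs 21: take 18 from left. Merged: [5, 6, 10, 11, 18]
Compare 25 vs 21: take 21 from right. Merged: [5, 6, 10, 11, 18, 21]
Compare 25 vs 24: take 24 from right. Merged: [5, 6, 10, 11, 18, 21, 24]
Append remaining from left: [25]. Merged: [5, 6, 10, 11, 18, 21, 24, 25]

Final merged array: [5, 6, 10, 11, 18, 21, 24, 25]
Total comparisons: 7

The merged array is [5, 6, 10, 11, 18, 21, 24, 25], requiring 7 comparisons. The merge step runs in O(n) time where n is the total number of elements.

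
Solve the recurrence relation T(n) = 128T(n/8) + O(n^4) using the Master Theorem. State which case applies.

Master Theorem for T(n) = 128T(n/8) + O(n^4):

a = 128, b = 8, c = 4
log_b(a) = log_8(128) = 2.3333

Case 3: c = 4 > log_8(128) = 2.3333
T(n) = O(n^4) = O(n^4)

For T(n) = 128T(n/8) + O(n^4): log_8(128) = 2.3333. This is Case 3 of the Master Theorem (c > log_b(a), work dominated by root), giving O(n^4).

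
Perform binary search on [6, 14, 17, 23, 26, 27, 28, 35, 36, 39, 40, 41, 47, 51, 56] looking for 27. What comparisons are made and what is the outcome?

Binary search for 27 in [6, 14, 17, 23, 26, 27, 28, 35, 36, 39, 40, 41, 47, 51, 56]:

lo=0, hi=14, mid=7, arr[mid]=35 -> 35 > 27, search left half
lo=0, hi=6, mid=3, arr[mid]=23 -> 23 < 27, search right half
lo=4, hi=6, mid=5, arr[mid]=27 -> Found target at index 5!

Binary search finds 27 at index 5 after 3 comparisons. The search repeatedly halves the search space by comparing with the middle element.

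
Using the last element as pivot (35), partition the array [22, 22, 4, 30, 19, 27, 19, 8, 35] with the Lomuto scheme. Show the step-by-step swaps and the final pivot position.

Lomuto partition with pivot = 35:

Initial array: [22, 22, 4, 30, 19, 27, 19, 8, 35]

arr[0]=22 <= 35: swap with position 0, array becomes [22, 22, 4, 30, 19, 27, 19, 8, 35]
arr[1]=22 <= 35: swap with position 1, array becomes [22, 22, 4, 30, 19, 27, 19, 8, 35]
arr[2]=4 <= 35: swap with position 2, array becomes [22, 22, 4, 30, 19, 27, 19, 8, 35]
arr[3]=30 <= 35: swap with position 3, array becomes [22, 22, 4, 30, 19, 27, 19, 8, 35]
arr[4]=19 <= 35: swap with position 4, array becomes [22, 22, 4, 30, 19, 27, 19, 8, 35]
arr[5]=27 <= 35: swap with position 5, array becomes [22, 22, 4, 30, 19, 27, 19, 8, 35]
arr[6]=19 <= 35: swap with position 6, array becomes [22, 22, 4, 30, 19, 27, 19, 8, 35]
arr[7]=8 <= 35: swap with position 7, array becomes [22, 22, 4, 30, 19, 27, 19, 8, 35]

Place pivot at position 8: [22, 22, 4, 30, 19, 27, 19, 8, 35]
Pivot position: 8

After partitioning with pivot 35, the array becomes [22, 22, 4, 30, 19, 27, 19, 8, 35]. The pivot is placed at index 8. All elements to the left of the pivot are <= 35, and all elements to the right are > 35.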